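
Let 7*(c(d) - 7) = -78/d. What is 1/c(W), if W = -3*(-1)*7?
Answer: 49/317 ≈ 0.15457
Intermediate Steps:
W = 21 (W = 3*7 = 21)
c(d) = 7 - 78/(7*d) (c(d) = 7 + (-78/d)/7 = 7 - 78/(7*d))
1/c(W) = 1/(7 - 78/7/21) = 1/(7 - 78/7*1/21) = 1/(7 - 26/49) = 1/(317/49) = 49/317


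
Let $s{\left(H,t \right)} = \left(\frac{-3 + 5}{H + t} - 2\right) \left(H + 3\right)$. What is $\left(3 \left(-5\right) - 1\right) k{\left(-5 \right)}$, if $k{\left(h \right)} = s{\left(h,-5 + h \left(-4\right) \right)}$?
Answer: $- \frac{288}{5} \approx -57.6$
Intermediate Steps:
$s{\left(H,t \right)} = \left(-2 + \frac{2}{H + t}\right) \left(3 + H\right)$ ($s{\left(H,t \right)} = \left(\frac{2}{H + t} - 2\right) \left(3 + H\right) = \left(-2 + \frac{2}{H + t}\right) \left(3 + H\right)$)
$k{\left(h \right)} = \frac{2 \left(18 - h^{2} + 10 h - h \left(-5 - 4 h\right)\right)}{-5 - 3 h}$ ($k{\left(h \right)} = \frac{2 \left(3 - h^{2} - 3 \left(-5 + h \left(-4\right)\right) - 2 h - h \left(-5 + h \left(-4\right)\right)\right)}{h + \left(-5 + h \left(-4\right)\right)} = \frac{2 \left(3 - h^{2} - 3 \left(-5 - 4 h\right) - 2 h - h \left(-5 - 4 h\right)\right)}{h - \left(5 + 4 h\right)} = \frac{2 \left(3 - h^{2} + \left(15 + 12 h\right) - 2 h - h \left(-5 - 4 h\right)\right)}{-5 - 3 h} = \frac{2 \left(18 - h^{2} + 10 h - h \left(-5 - 4 h\right)\right)}{-5 - 3 h}$)
$\left(3 \left(-5\right) - 1\right) k{\left(-5 \right)} = \left(3 \left(-5\right) - 1\right) \frac{6 \left(-6 - \left(-5\right)^{2} - -25\right)}{5 + 3 \left(-5\right)} = \left(-15 - 1\right) \frac{6 \left(-6 - 25 + 25\right)}{5 - 15} = - 16 \frac{6 \left(-6 - 25 + 25\right)}{-10} = - 16 \cdot 6 \left(- \frac{1}{10}\right) \left(-6\right) = \left(-16\right) \frac{18}{5} = - \frac{288}{5}$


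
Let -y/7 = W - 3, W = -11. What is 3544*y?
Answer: 347312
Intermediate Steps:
y = 98 (y = -7*(-11 - 3) = -7*(-14) = 98)
3544*y = 3544*98 = 347312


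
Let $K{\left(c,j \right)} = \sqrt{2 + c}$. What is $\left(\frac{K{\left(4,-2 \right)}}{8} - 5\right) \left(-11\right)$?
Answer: $55 - \frac{11 \sqrt{6}}{8} \approx 51.632$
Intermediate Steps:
$\left(\frac{K{\left(4,-2 \right)}}{8} - 5\right) \left(-11\right) = \left(\frac{\sqrt{2 + 4}}{8} - 5\right) \left(-11\right) = \left(\sqrt{6} \cdot \frac{1}{8} - 5\right) \left(-11\right) = \left(\frac{\sqrt{6}}{8} - 5\right) \left(-11\right) = \left(-5 + \frac{\sqrt{6}}{8}\right) \left(-11\right) = 55 - \frac{11 \sqrt{6}}{8}$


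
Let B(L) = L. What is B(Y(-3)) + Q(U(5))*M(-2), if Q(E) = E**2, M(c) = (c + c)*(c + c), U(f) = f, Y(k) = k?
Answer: 397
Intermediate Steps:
M(c) = 4*c**2 (M(c) = (2*c)*(2*c) = 4*c**2)
B(Y(-3)) + Q(U(5))*M(-2) = -3 + 5**2*(4*(-2)**2) = -3 + 25*(4*4) = -3 + 25*16 = -3 + 400 = 397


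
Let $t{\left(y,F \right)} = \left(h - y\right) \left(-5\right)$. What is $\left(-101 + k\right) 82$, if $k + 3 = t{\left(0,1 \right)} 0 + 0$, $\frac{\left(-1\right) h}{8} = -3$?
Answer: $-8528$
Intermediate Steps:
$h = 24$ ($h = \left(-8\right) \left(-3\right) = 24$)
$t{\left(y,F \right)} = -120 + 5 y$ ($t{\left(y,F \right)} = \left(24 - y\right) \left(-5\right) = -120 + 5 y$)
$k = -3$ ($k = -3 + \left(\left(-120 + 5 \cdot 0\right) 0 + 0\right) = -3 + \left(\left(-120 + 0\right) 0 + 0\right) = -3 + \left(\left(-120\right) 0 + 0\right) = -3 + \left(0 + 0\right) = -3 + 0 = -3$)
$\left(-101 + k\right) 82 = \left(-101 - 3\right) 82 = \left(-104\right) 82 = -8528$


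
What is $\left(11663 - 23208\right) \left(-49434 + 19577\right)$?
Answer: $344699065$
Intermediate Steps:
$\left(11663 - 23208\right) \left(-49434 + 19577\right) = \left(-11545\right) \left(-29857\right) = 344699065$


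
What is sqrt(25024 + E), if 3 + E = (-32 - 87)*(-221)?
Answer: 2*sqrt(12830) ≈ 226.54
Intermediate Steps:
E = 26296 (E = -3 + (-32 - 87)*(-221) = -3 - 119*(-221) = -3 + 26299 = 26296)
sqrt(25024 + E) = sqrt(25024 + 26296) = sqrt(51320) = 2*sqrt(12830)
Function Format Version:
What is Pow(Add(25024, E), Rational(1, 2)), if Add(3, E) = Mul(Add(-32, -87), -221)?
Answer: Mul(2, Pow(12830, Rational(1, 2))) ≈ 226.54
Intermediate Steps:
E = 26296 (E = Add(-3, Mul(Add(-32, -87), -221)) = Add(-3, Mul(-119, -221)) = Add(-3, 26299) = 26296)
Pow(Add(25024, E), Rational(1, 2)) = Pow(Add(25024, 26296), Rational(1, 2)) = Pow(51320, Rational(1, 2)) = Mul(2, Pow(12830, Rational(1, 2)))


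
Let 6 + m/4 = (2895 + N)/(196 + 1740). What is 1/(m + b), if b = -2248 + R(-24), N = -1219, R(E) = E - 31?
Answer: -121/281148 ≈ -0.00043038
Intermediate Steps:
R(E) = -31 + E
b = -2303 (b = -2248 + (-31 - 24) = -2248 - 55 = -2303)
m = -2485/121 (m = -24 + 4*((2895 - 1219)/(196 + 1740)) = -24 + 4*(1676/1936) = -24 + 4*(1676*(1/1936)) = -24 + 4*(419/484) = -24 + 419/121 = -2485/121 ≈ -20.537)
1/(m + b) = 1/(-2485/121 - 2303) = 1/(-281148/121) = -121/281148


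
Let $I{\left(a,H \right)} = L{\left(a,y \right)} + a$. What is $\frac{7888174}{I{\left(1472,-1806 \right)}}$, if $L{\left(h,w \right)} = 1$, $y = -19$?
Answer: $\frac{7888174}{1473} \approx 5355.2$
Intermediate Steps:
$I{\left(a,H \right)} = 1 + a$
$\frac{7888174}{I{\left(1472,-1806 \right)}} = \frac{7888174}{1 + 1472} = \frac{7888174}{1473}$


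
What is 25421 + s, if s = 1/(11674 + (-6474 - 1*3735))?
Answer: 37241766/1465 ≈ 25421.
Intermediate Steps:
s = 1/1465 (s = 1/(11674 + (-6474 - 3735)) = 1/(11674 - 10209) = 1/1465 ≈ 0.00068259)
25421 + s = 25421 + 1/1465 = 37241766/1465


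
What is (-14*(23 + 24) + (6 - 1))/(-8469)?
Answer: 653/8469 ≈ 0.077105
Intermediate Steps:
(-14*(23 + 24) + (6 - 1))/(-8469) = (-14*47 + 5)*(-1/8469) = (-658 + 5)*(-1/8469) = -653*(-1/8469) = 653/8469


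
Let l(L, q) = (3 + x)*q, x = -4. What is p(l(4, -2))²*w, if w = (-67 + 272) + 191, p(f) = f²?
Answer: 6336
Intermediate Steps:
l(L, q) = -q (l(L, q) = (3 - 4)*q = -q)
w = 396 (w = 205 + 191 = 396)
p(l(4, -2))²*w = ((-1*(-2))²)²*396 = (2²)²*396 = 4²*396 = 16*396 = 6336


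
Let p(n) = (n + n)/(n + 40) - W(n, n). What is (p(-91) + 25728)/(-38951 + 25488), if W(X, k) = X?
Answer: -1316951/686613 ≈ -1.9180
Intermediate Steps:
p(n) = -n + 2*n/(40 + n) (p(n) = (n + n)/(n + 40) - n = (2*n)/(40 + n) - n = 2*n/(40 + n) - n = -n + 2*n/(40 + n))
(p(-91) + 25728)/(-38951 + 25488) = (-91*(-38 - 1*(-91))/(40 - 91) + 25728)/(-38951 + 25488) = (-91*(-38 + 91)/(-51) + 25728)/(-13463) = (-91*(-1/51)*53 + 25728)*(-1/13463) = (4823/51 + 25728)*(-1/13463) = (1316951/51)*(-1/13463) = -1316951/686613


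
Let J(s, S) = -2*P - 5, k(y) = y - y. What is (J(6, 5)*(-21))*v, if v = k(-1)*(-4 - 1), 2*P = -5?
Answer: 0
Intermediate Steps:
P = -5/2 (P = (1/2)*(-5) = -5/2 ≈ -2.5000)
k(y) = 0
v = 0 (v = 0*(-4 - 1) = 0*(-5) = 0)
J(s, S) = 0 (J(s, S) = -2*(-5/2) - 5 = 5 - 5 = 0)
(J(6, 5)*(-21))*v = (0*(-21))*0 = 0*0 = 0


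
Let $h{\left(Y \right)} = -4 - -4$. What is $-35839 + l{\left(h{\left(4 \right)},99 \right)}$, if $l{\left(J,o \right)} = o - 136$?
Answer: $-35876$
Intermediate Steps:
$h{\left(Y \right)} = 0$ ($h{\left(Y \right)} = -4 + 4 = 0$)
$l{\left(J,o \right)} = -136 + o$
$-35839 + l{\left(h{\left(4 \right)},99 \right)} = -35839 + \left(-136 + 99\right) = -35839 - 37 = -35876$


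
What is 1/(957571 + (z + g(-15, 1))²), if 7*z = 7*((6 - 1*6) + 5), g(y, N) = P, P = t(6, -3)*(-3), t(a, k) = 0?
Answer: 1/957596 ≈ 1.0443e-6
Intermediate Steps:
P = 0 (P = 0*(-3) = 0)
g(y, N) = 0
z = 5 (z = (7*((6 - 1*6) + 5))/7 = (7*((6 - 6) + 5))/7 = (7*(0 + 5))/7 = (7*5)/7 = (⅐)*35 = 5)
1/(957571 + (z + g(-15, 1))²) = 1/(957571 + (5 + 0)²) = 1/(957571 + 5²) = 1/(957571 + 25) = 1/957596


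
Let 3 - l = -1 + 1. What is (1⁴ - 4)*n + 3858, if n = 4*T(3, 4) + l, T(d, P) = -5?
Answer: 3909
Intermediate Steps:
l = 3 (l = 3 - (-1 + 1) = 3 - 1*0 = 3 + 0 = 3)
n = -17 (n = 4*(-5) + 3 = -20 + 3 = -17)
(1⁴ - 4)*n + 3858 = (1⁴ - 4)*(-17) + 3858 = (1 - 4)*(-17) + 3858 = -3*(-17) + 3858 = 51 + 3858 = 3909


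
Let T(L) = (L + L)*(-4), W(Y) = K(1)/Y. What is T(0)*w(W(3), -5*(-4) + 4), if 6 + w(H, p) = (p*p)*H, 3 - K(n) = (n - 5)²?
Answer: 0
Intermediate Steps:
K(n) = 3 - (-5 + n)² (K(n) = 3 - (n - 5)² = 3 - (-5 + n)²)
W(Y) = -13/Y (W(Y) = (3 - (-5 + 1)²)/Y = (3 - 1*(-4)²)/Y = (3 - 1*16)/Y = (3 - 16)/Y = -13/Y)
T(L) = -8*L (T(L) = (2*L)*(-4) = -8*L)
w(H, p) = -6 + H*p² (w(H, p) = -6 + (p*p)*H = -6 + p²*H = -6 + H*p²)
T(0)*w(W(3), -5*(-4) + 4) = (-8*0)*(-6 + (-13/3)*(-5*(-4) + 4)²) = 0*(-6 + (-13*⅓)*(20 + 4)²) = 0*(-6 - 13/3*24²) = 0*(-6 - 13/3*576) = 0*(-6 - 2496) = 0*(-2502) = 0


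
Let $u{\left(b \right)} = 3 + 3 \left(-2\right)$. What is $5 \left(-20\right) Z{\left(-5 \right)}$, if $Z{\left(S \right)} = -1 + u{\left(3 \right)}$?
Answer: $400$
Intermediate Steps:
$u{\left(b \right)} = -3$ ($u{\left(b \right)} = 3 - 6 = -3$)
$Z{\left(S \right)} = -4$ ($Z{\left(S \right)} = -1 - 3 = -4$)
$5 \left(-20\right) Z{\left(-5 \right)} = 5 \left(-20\right) \left(-4\right) = \left(-100\right) \left(-4\right) = 400$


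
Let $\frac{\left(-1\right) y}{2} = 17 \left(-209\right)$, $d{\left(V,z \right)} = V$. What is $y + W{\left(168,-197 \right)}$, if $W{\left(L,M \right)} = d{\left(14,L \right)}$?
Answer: $7120$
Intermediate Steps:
$W{\left(L,M \right)} = 14$
$y = 7106$ ($y = - 2 \cdot 17 \left(-209\right) = \left(-2\right) \left(-3553\right) = 7106$)
$y + W{\left(168,-197 \right)} = 7106 + 14 = 7120$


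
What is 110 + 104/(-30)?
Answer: 1598/15 ≈ 106.53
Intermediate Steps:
110 + 104/(-30) = 110 + 104*(-1/30) = 110 - 52/15 = 1598/15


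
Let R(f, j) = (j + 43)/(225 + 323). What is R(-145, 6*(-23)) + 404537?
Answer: 221686181/548 ≈ 4.0454e+5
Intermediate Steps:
R(f, j) = 43/548 + j/548 (R(f, j) = (43 + j)/548 = (43 + j)*(1/548) = 43/548 + j/548)
R(-145, 6*(-23)) + 404537 = (43/548 + (6*(-23))/548) + 404537 = (43/548 + (1/548)*(-138)) + 404537 = (43/548 - 69/274) + 404537 = -95/548 + 404537 = 221686181/548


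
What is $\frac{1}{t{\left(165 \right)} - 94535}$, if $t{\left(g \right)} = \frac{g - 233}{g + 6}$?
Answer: $- \frac{171}{16165553} \approx -1.0578 \cdot 10^{-5}$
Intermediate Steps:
$t{\left(g \right)} = \frac{-233 + g}{6 + g}$
$\frac{1}{t{\left(165 \right)} - 94535} = \frac{1}{\frac{-233 + 165}{6 + 165} - 94535} = \frac{1}{\frac{1}{171} \left(-68\right) - 94535} = \frac{1}{- \frac{68}{171} - 94535} = \frac{1}{- \frac{16165553}{171}} = - \frac{171}{16165553}$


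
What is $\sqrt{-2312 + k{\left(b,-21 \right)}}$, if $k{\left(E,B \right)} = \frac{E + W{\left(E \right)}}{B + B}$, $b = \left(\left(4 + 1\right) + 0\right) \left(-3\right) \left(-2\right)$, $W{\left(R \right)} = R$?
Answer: $\frac{i \sqrt{113358}}{7} \approx 48.098 i$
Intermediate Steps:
$b = 30$ ($b = \left(5 + 0\right) \left(-3\right) \left(-2\right) = 5 \left(-3\right) \left(-2\right) = \left(-15\right) \left(-2\right) = 30$)
$k{\left(E,B \right)} = \frac{E}{B}$ ($k{\left(E,B \right)} = \frac{E + E}{B + B} = \frac{2 E}{2 B} = 2 E \frac{1}{2 B} = \frac{E}{B}$)
$\sqrt{-2312 + k{\left(b,-21 \right)}} = \sqrt{-2312 + \frac{30}{-21}} = \sqrt{-2312 + 30 \left(- \frac{1}{21}\right)} = \sqrt{-2312 - \frac{10}{7}} = \sqrt{- \frac{16194}{7}} = \frac{i \sqrt{113358}}{7}$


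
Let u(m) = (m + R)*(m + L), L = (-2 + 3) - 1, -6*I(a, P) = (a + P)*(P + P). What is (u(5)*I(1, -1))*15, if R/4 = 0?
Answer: 0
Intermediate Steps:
I(a, P) = -P*(P + a)/3 (I(a, P) = -(a + P)*(P + P)/6 = -(P + a)*2*P/6 = -P*(P + a)/3)
R = 0 (R = 4*0 = 0)
L = 0 (L = 1 - 1 = 0)
u(m) = m² (u(m) = (m + 0)*(m + 0) = m*m = m²)
(u(5)*I(1, -1))*15 = (5²*(-⅓*(-1)*(-1 + 1)))*15 = (25*(-⅓*(-1)*0))*15 = (25*0)*15 = 0*15 = 0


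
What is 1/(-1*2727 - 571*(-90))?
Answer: 1/48663 ≈ 2.0549e-5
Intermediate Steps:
1/(-1*2727 - 571*(-90)) = 1/(-2727 + 51390) = 1/48663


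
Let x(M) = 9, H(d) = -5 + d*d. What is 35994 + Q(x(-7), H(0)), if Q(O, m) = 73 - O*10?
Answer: 35977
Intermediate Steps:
H(d) = -5 + d²
Q(O, m) = 73 - 10*O
35994 + Q(x(-7), H(0)) = 35994 + (73 - 10*9) = 35994 + (73 - 90) = 35994 - 17 = 35977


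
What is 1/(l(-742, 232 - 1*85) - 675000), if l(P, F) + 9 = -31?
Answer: -1/675040 ≈ -1.4814e-6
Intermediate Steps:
l(P, F) = -40 (l(P, F) = -9 - 31 = -40)
1/(l(-742, 232 - 1*85) - 675000) = 1/(-40 - 675000) = 1/(-675040) = -1/675040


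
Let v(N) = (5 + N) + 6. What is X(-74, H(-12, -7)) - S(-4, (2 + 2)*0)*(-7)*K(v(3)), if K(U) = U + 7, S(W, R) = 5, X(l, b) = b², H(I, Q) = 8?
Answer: 799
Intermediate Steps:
v(N) = 11 + N
K(U) = 7 + U
X(-74, H(-12, -7)) - S(-4, (2 + 2)*0)*(-7)*K(v(3)) = 8² - 5*(-7)*(7 + (11 + 3)) = 64 - (-35)*(7 + 14) = 64 - (-35)*21 = 64 - 1*(-735) = 64 + 735 = 799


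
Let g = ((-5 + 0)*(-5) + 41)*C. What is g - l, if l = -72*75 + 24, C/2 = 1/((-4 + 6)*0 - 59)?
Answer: 317052/59 ≈ 5373.8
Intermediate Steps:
C = -2/59 (C = 2/((-4 + 6)*0 - 59) = 2/(2*0 - 59) = 2/(0 - 59) = 2/(-59) = 2*(-1/59) = -2/59 ≈ -0.033898)
l = -5376 (l = -5400 + 24 = -5376)
g = -132/59 (g = ((-5 + 0)*(-5) + 41)*(-2/59) = (-5*(-5) + 41)*(-2/59) = (25 + 41)*(-2/59) = 66*(-2/59) = -132/59 ≈ -2.2373)
g - l = -132/59 - 1*(-5376) = -132/59 + 5376 = 317052/59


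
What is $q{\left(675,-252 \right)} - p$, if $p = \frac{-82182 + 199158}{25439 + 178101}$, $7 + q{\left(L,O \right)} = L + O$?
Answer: $\frac{21138916}{50885} \approx 415.43$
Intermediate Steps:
$q{\left(L,O \right)} = -7 + L + O$ ($q{\left(L,O \right)} = -7 + \left(L + O\right) = -7 + L + O$)
$p = \frac{29244}{50885}$ ($p = \frac{116976}{203540} = 116976 \cdot \frac{1}{203540} = \frac{29244}{50885} \approx 0.57471$)
$q{\left(675,-252 \right)} - p = \left(-7 + 675 - 252\right) - \frac{29244}{50885} = 416 - \frac{29244}{50885} = \frac{21138916}{50885}$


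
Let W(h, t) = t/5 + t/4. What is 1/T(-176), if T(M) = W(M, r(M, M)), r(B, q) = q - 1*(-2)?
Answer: -10/783 ≈ -0.012771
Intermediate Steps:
r(B, q) = 2 + q (r(B, q) = q + 2 = 2 + q)
W(h, t) = 9*t/20 (W(h, t) = t*(⅕) + t*(¼) = t/5 + t/4 = 9*t/20)
T(M) = 9/10 + 9*M/20 (T(M) = 9*(2 + M)/20 = 9/10 + 9*M/20)
1/T(-176) = 1/(9/10 + (9/20)*(-176)) = 1/(9/10 - 396/5) = 1/(-783/10) = -10/783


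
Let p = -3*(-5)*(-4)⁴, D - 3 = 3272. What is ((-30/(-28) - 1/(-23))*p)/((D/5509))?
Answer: 108492672/15065 ≈ 7201.6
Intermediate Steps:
D = 3275 (D = 3 + 3272 = 3275)
p = 3840 (p = 15*256 = 3840)
((-30/(-28) - 1/(-23))*p)/((D/5509)) = ((-30/(-28) - 1/(-23))*3840)/((3275/5509)) = ((-30*(-1/28) - 1*(-1/23))*3840)/((3275*(1/5509))) = ((15/14 + 1/23)*3840)/(3275/5509) = ((359/322)*3840)*(5509/3275) = (689280/161)*(5509/3275) = 108492672/15065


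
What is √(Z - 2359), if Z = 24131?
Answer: 2*√5443 ≈ 147.55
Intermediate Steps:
√(Z - 2359) = √(24131 - 2359) = √21772 = 2*√5443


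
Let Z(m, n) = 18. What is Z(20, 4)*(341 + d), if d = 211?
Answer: 9936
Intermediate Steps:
Z(20, 4)*(341 + d) = 18*(341 + 211) = 18*552 = 9936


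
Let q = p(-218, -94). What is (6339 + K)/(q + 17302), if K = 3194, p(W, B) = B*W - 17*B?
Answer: 9533/39392 ≈ 0.24200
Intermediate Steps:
p(W, B) = -17*B + B*W
q = 22090 (q = -94*(-17 - 218) = -94*(-235) = 22090)
(6339 + K)/(q + 17302) = (6339 + 3194)/(22090 + 17302) = 9533/39392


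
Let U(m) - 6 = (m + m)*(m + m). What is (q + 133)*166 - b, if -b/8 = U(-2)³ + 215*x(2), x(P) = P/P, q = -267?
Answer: 64660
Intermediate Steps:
U(m) = 6 + 4*m² (U(m) = 6 + (m + m)*(m + m) = 6 + (2*m)*(2*m) = 6 + 4*m²)
x(P) = 1
b = -86904 (b = -8*((6 + 4*(-2)²)³ + 215*1) = -8*((6 + 4*4)³ + 215) = -8*((6 + 16)³ + 215) = -8*(22³ + 215) = -8*(10648 + 215) = -8*10863 = -86904)
(q + 133)*166 - b = (-267 + 133)*166 - 1*(-86904) = -134*166 + 86904 = -22244 + 86904 = 64660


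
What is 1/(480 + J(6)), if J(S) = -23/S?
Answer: 6/2857 ≈ 0.0021001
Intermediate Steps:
1/(480 + J(6)) = 1/(480 - 23/6) = 1/(2857/6) = 6/2857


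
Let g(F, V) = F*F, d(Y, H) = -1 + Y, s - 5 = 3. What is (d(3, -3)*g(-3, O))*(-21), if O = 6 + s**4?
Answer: -378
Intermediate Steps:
s = 8 (s = 5 + 3 = 8)
O = 4102 (O = 6 + 8**4 = 6 + 4096 = 4102)
g(F, V) = F**2
(d(3, -3)*g(-3, O))*(-21) = ((-1 + 3)*(-3)**2)*(-21) = (2*9)*(-21) = 18*(-21) = -378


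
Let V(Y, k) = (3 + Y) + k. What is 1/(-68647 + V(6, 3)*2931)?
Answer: -1/33475 ≈ -2.9873e-5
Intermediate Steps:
V(Y, k) = 3 + Y + k
1/(-68647 + V(6, 3)*2931) = 1/(-68647 + (3 + 6 + 3)*2931) = 1/(-68647 + 12*2931) = 1/(-68647 + 35172) = 1/(-33475) = -1/33475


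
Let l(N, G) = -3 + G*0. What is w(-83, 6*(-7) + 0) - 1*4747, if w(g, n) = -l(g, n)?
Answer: -4744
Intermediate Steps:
l(N, G) = -3 (l(N, G) = -3 + 0 = -3)
w(g, n) = 3 (w(g, n) = -1*(-3) = 3)
w(-83, 6*(-7) + 0) - 1*4747 = 3 - 1*4747 = 3 - 4747 = -4744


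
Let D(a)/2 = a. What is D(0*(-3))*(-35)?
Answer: 0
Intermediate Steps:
D(a) = 2*a
D(0*(-3))*(-35) = (2*(0*(-3)))*(-35) = (2*0)*(-35) = 0*(-35) = 0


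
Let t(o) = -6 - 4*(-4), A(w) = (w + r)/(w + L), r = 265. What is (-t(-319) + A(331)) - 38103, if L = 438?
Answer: -29308301/769 ≈ -38112.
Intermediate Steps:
A(w) = (265 + w)/(438 + w) (A(w) = (w + 265)/(w + 438) = (265 + w)/(438 + w))
t(o) = 10 (t(o) = -6 + 16 = 10)
(-t(-319) + A(331)) - 38103 = (-1*10 + (265 + 331)/(438 + 331)) - 38103 = (-10 + 596/769) - 38103 = -7094/769 - 38103 = -29308301/769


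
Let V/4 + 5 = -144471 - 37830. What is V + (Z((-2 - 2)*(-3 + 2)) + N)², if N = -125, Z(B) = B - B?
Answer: -713599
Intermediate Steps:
Z(B) = 0
V = -729224 (V = -20 + 4*(-144471 - 37830) = -20 + 4*(-182301) = -20 - 729204 = -729224)
V + (Z((-2 - 2)*(-3 + 2)) + N)² = -729224 + (0 - 125)² = -729224 + (-125)² = -729224 + 15625 = -713599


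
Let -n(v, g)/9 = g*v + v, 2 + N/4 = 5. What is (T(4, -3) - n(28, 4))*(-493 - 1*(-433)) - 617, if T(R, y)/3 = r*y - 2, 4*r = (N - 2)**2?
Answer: -62357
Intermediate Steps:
N = 12 (N = -8 + 4*5 = -8 + 20 = 12)
r = 25 (r = (12 - 2)**2/4 = (1/4)*10**2 = (1/4)*100 = 25)
n(v, g) = -9*v - 9*g*v (n(v, g) = -9*(g*v + v) = -9*(v + g*v) = -9*v - 9*g*v)
T(R, y) = -6 + 75*y (T(R, y) = 3*(25*y - 2) = 3*(-2 + 25*y) = -6 + 75*y)
(T(4, -3) - n(28, 4))*(-493 - 1*(-433)) - 617 = ((-6 + 75*(-3)) - (-9)*28*(1 + 4))*(-493 - 1*(-433)) - 617 = ((-6 - 225) - (-9)*28*5)*(-493 + 433) - 617 = (-231 - 1*(-1260))*(-60) - 617 = (-231 + 1260)*(-60) - 617 = 1029*(-60) - 617 = -61740 - 617 = -62357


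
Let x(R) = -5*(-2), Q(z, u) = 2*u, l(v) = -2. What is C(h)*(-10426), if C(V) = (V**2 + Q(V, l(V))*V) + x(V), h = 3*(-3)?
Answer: -1324102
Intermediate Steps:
h = -9
x(R) = 10
C(V) = 10 + V**2 - 4*V (C(V) = (V**2 + (2*(-2))*V) + 10 = (V**2 - 4*V) + 10 = 10 + V**2 - 4*V)
C(h)*(-10426) = (10 + (-9)**2 - 4*(-9))*(-10426) = (10 + 81 + 36)*(-10426) = 127*(-10426) = -1324102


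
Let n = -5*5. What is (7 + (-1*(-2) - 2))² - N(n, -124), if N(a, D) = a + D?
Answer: 198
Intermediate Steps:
n = -25
N(a, D) = D + a
(7 + (-1*(-2) - 2))² - N(n, -124) = (7 + (-1*(-2) - 2))² - (-124 - 25) = (7 + (2 - 2))² - 1*(-149) = (7 + 0)² + 149 = 7² + 149 = 49 + 149 = 198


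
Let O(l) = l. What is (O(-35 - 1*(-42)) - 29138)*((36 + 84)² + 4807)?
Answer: -559519117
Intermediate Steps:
(O(-35 - 1*(-42)) - 29138)*((36 + 84)² + 4807) = ((-35 - 1*(-42)) - 29138)*((36 + 84)² + 4807) = ((-35 + 42) - 29138)*(120² + 4807) = (7 - 29138)*(14400 + 4807) = -29131*19207 = -559519117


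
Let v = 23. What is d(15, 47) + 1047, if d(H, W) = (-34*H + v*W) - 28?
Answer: 1590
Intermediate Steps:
d(H, W) = -28 - 34*H + 23*W (d(H, W) = (-34*H + 23*W) - 28 = -28 - 34*H + 23*W)
d(15, 47) + 1047 = (-28 - 34*15 + 23*47) + 1047 = (-28 - 510 + 1081) + 1047 = 543 + 1047 = 1590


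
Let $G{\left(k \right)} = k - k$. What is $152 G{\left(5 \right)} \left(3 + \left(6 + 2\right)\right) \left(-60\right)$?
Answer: $0$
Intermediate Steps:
$G{\left(k \right)} = 0$
$152 G{\left(5 \right)} \left(3 + \left(6 + 2\right)\right) \left(-60\right) = 152 \cdot 0 \left(3 + \left(6 + 2\right)\right) \left(-60\right) = 152 \cdot 0 \left(3 + 8\right) \left(-60\right) = 152 \cdot 0 \cdot 11 \left(-60\right) = 152 \cdot 0 \left(-60\right) = 0 \left(-60\right) = 0$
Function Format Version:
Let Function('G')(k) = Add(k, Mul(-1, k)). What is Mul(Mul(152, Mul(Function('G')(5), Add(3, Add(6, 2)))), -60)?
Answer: 0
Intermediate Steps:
Function('G')(k) = 0
Mul(Mul(152, Mul(Function('G')(5), Add(3, Add(6, 2)))), -60) = Mul(Mul(152, Mul(0, Add(3, Add(6, 2)))), -60) = Mul(Mul(152, Mul(0, Add(3, 8))), -60) = Mul(Mul(152, Mul(0, 11)), -60) = Mul(Mul(152, 0), -60) = Mul(0, -60) = 0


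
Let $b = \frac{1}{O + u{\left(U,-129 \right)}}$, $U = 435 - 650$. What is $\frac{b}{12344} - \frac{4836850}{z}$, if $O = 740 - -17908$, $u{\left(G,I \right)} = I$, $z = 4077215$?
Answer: $- \frac{221139364954877}{186409075991448} \approx -1.1863$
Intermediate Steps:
$U = -215$
$O = 18648$ ($O = 740 + 17908 = 18648$)
$b = \frac{1}{18519}$ ($b = \frac{1}{18648 - 129} = \frac{1}{18519} \approx 5.3999 \cdot 10^{-5}$)
$\frac{b}{12344} - \frac{4836850}{z} = \frac{1}{18519 \cdot 12344} - \frac{4836850}{4077215} = \frac{1}{18519} \cdot \frac{1}{12344} - \frac{967370}{815443} = \frac{1}{228598536} - \frac{967370}{815443} = - \frac{221139364954877}{186409075991448}$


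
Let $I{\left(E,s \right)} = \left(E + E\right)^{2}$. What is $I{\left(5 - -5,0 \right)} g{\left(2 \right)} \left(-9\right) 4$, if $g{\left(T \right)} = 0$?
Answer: $0$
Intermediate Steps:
$I{\left(E,s \right)} = 4 E^{2}$ ($I{\left(E,s \right)} = \left(2 E\right)^{2} = 4 E^{2}$)
$I{\left(5 - -5,0 \right)} g{\left(2 \right)} \left(-9\right) 4 = 4 \left(5 - -5\right)^{2} \cdot 0 \left(-9\right) 4 = 4 \left(5 + 5\right)^{2} \cdot 0 \cdot 4 = 4 \cdot 10^{2} \cdot 0 \cdot 4 = 4 \cdot 100 \cdot 0 \cdot 4 = 400 \cdot 0 \cdot 4 = 0 \cdot 4 = 0$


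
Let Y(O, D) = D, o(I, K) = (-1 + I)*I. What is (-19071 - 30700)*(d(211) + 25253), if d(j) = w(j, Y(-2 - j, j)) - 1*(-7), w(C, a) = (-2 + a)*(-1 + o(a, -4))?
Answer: -462165592411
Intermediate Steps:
o(I, K) = I*(-1 + I)
w(C, a) = (-1 + a*(-1 + a))*(-2 + a) (w(C, a) = (-2 + a)*(-1 + a*(-1 + a)) = (-1 + a*(-1 + a))*(-2 + a))
d(j) = 9 + j + j³ - 3*j² (d(j) = (2 + j + j³ - 3*j²) - 1*(-7) = (2 + j + j³ - 3*j²) + 7 = 9 + j + j³ - 3*j²)
(-19071 - 30700)*(d(211) + 25253) = (-19071 - 30700)*((9 + 211 + 211³ - 3*211²) + 25253) = -49771*((9 + 211 + 9393931 - 3*44521) + 25253) = -49771*((9 + 211 + 9393931 - 133563) + 25253) = -49771*(9260588 + 25253) = -49771*9285841 = -462165592411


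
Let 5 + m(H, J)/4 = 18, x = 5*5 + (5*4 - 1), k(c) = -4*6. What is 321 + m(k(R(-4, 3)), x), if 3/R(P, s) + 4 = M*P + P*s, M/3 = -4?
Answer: 373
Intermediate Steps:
M = -12 (M = 3*(-4) = -12)
R(P, s) = 3/(-4 - 12*P + P*s) (R(P, s) = 3/(-4 + (-12*P + P*s)) = 3/(-4 - 12*P + P*s))
k(c) = -24
x = 44 (x = 25 + (20 - 1) = 25 + 19 = 44)
m(H, J) = 52 (m(H, J) = -20 + 4*18 = -20 + 72 = 52)
321 + m(k(R(-4, 3)), x) = 321 + 52 = 373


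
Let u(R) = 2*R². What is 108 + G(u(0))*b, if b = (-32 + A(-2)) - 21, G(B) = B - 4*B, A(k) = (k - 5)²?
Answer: 108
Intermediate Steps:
A(k) = (-5 + k)²
G(B) = -3*B
b = -4 (b = (-32 + (-5 - 2)²) - 21 = (-32 + (-7)²) - 21 = (-32 + 49) - 21 = 17 - 21 = -4)
108 + G(u(0))*b = 108 - 6*0²*(-4) = 108 - 6*0*(-4) = 108 - 3*0*(-4) = 108 + 0*(-4) = 108 + 0 = 108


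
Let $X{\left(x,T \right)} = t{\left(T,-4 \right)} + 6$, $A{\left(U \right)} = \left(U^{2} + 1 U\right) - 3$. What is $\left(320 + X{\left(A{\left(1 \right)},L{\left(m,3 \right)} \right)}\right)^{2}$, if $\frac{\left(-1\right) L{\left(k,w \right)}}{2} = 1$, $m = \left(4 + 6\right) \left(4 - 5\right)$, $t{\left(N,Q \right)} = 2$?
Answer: $107584$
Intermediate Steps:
$m = -10$ ($m = 10 \left(-1\right) = -10$)
$L{\left(k,w \right)} = -2$ ($L{\left(k,w \right)} = \left(-2\right) 1 = -2$)
$A{\left(U \right)} = -3 + U + U^{2}$ ($A{\left(U \right)} = \left(U^{2} + U\right) - 3 = \left(U + U^{2}\right) - 3 = -3 + U + U^{2}$)
$X{\left(x,T \right)} = 8$ ($X{\left(x,T \right)} = 2 + 6 = 8$)
$\left(320 + X{\left(A{\left(1 \right)},L{\left(m,3 \right)} \right)}\right)^{2} = \left(320 + 8\right)^{2} = 328^{2} = 107584$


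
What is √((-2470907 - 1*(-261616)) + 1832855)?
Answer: 2*I*√94109 ≈ 613.54*I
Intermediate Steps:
√((-2470907 - 1*(-261616)) + 1832855) = √((-2470907 + 261616) + 1832855) = √(-2209291 + 1832855) = √(-376436) = 2*I*√94109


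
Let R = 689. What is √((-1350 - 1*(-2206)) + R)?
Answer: √1545 ≈ 39.306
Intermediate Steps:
√((-1350 - 1*(-2206)) + R) = √((-1350 - 1*(-2206)) + 689) = √((-1350 + 2206) + 689) = √(856 + 689) = √1545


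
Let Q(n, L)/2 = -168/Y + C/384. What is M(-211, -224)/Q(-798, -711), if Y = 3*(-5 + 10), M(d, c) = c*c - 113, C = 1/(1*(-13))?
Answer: -624786240/279557 ≈ -2234.9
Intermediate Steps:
C = -1/13 (C = 1/(-13) = -1/13 ≈ -0.076923)
M(d, c) = -113 + c² (M(d, c) = c² - 113 = -113 + c²)
Y = 15 (Y = 3*5 = 15)
Q(n, L) = -279557/12480 (Q(n, L) = 2*(-168/15 - 1/13/384) = 2*(-168*1/15 - 1/13*1/384) = 2*(-56/5 - 1/4992) = 2*(-279557/24960) = -279557/12480)
M(-211, -224)/Q(-798, -711) = (-113 + (-224)²)/(-279557/12480) = (-113 + 50176)*(-12480/279557) = 50063*(-12480/279557) = -624786240/279557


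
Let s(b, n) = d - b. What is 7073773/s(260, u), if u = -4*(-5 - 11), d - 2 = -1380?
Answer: -1010539/234 ≈ -4318.5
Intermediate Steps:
d = -1378 (d = 2 - 1380 = -1378)
u = 64 (u = -4*(-16) = 64)
s(b, n) = -1378 - b
7073773/s(260, u) = 7073773/(-1378 - 1*260) = 7073773/(-1378 - 260) = 7073773/(-1638) = 7073773*(-1/1638) = -1010539/234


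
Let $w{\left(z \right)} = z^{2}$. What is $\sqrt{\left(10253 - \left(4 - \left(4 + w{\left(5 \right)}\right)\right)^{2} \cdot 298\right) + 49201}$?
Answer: $2 i \sqrt{31699} \approx 356.08 i$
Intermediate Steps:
$\sqrt{\left(10253 - \left(4 - \left(4 + w{\left(5 \right)}\right)\right)^{2} \cdot 298\right) + 49201} = \sqrt{\left(10253 - \left(4 - 29\right)^{2} \cdot 298\right) + 49201} = \sqrt{\left(10253 - \left(-25\right)^{2} \cdot 298\right) + 49201} = \sqrt{\left(10253 - 625 \cdot 298\right) + 49201} = \sqrt{\left(10253 - 186250\right) + 49201} = \sqrt{-175997 + 49201} = \sqrt{-126796} = 2 i \sqrt{31699}$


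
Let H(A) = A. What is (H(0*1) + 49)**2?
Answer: 2401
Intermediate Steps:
(H(0*1) + 49)**2 = (0*1 + 49)**2 = (0 + 49)**2 = 49**2 = 2401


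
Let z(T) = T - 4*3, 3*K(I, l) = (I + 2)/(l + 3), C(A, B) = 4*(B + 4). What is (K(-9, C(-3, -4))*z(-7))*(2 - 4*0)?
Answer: 266/9 ≈ 29.556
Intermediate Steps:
C(A, B) = 16 + 4*B (C(A, B) = 4*(4 + B) = 16 + 4*B)
K(I, l) = (2 + I)/(3*(3 + l)) (K(I, l) = ((I + 2)/(l + 3))/3 = ((2 + I)/(3 + l))/3 = (2 + I)/(3*(3 + l)))
z(T) = -12 + T (z(T) = T - 12 = -12 + T)
(K(-9, C(-3, -4))*z(-7))*(2 - 4*0) = (((2 - 9)/(3*(3 + (16 + 4*(-4)))))*(-12 - 7))*(2 - 4*0) = (((⅓)*(-7)/(3 + (16 - 16)))*(-19))*(2 + 0) = (((⅓)*(-7)/(3 + 0))*(-19))*2 = (((⅓)*(-7)/3)*(-19))*2 = (((⅓)*(⅓)*(-7))*(-19))*2 = -7/9*(-19)*2 = (133/9)*2 = 266/9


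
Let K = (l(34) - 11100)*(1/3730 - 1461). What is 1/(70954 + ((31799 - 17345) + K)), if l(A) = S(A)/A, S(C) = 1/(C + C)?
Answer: 8623760/140588885277351 ≈ 6.1340e-8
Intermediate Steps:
S(C) = 1/(2*C)
l(A) = 1/(2*A**2) (l(A) = (1/(2*A))/A = 1/(2*A**2))
K = 139852347183271/8623760 (K = ((1/2)/34**2 - 11100)*(1/3730 - 1461) = ((1/2)*(1/1156) - 11100)*(1/3730 - 1461) = (1/2312 - 11100)*(-5449529/3730) = -25663199/2312*(-5449529/3730) = 139852347183271/8623760 ≈ 1.6217e+7)
1/(70954 + ((31799 - 17345) + K)) = 1/(70954 + ((31799 - 17345) + 139852347183271/8623760)) = 1/(70954 + (14454 + 139852347183271/8623760)) = 1/(70954 + 139976995010311/8623760) = 1/(140588885277351/8623760) = 8623760/140588885277351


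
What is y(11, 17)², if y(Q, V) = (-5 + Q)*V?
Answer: 10404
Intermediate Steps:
y(Q, V) = V*(-5 + Q)
y(11, 17)² = (17*(-5 + 11))² = (17*6)² = 102² = 10404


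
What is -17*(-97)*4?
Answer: 6596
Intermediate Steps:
-17*(-97)*4 = 1649*4 = 6596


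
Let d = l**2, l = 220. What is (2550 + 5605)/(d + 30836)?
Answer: 8155/79236 ≈ 0.10292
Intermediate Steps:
d = 48400 (d = 220**2 = 48400)
(2550 + 5605)/(d + 30836) = (2550 + 5605)/(48400 + 30836) = 8155/79236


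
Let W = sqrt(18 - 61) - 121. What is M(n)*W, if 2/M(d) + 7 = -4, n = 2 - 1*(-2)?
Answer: 22 - 2*I*sqrt(43)/11 ≈ 22.0 - 1.1923*I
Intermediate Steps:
n = 4 (n = 2 + 2 = 4)
M(d) = -2/11 (M(d) = 2/(-7 - 4) = 2/(-11) = 2*(-1/11) = -2/11)
W = -121 + I*sqrt(43) (W = sqrt(-43) - 121 = I*sqrt(43) - 121 = -121 + I*sqrt(43) ≈ -121.0 + 6.5574*I)
M(n)*W = -2*(-121 + I*sqrt(43))/11 = 22 - 2*I*sqrt(43)/11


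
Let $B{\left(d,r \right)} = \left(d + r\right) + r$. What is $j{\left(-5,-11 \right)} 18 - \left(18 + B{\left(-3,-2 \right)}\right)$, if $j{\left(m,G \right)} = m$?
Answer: $-101$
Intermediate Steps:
$B{\left(d,r \right)} = d + 2 r$
$j{\left(-5,-11 \right)} 18 - \left(18 + B{\left(-3,-2 \right)}\right) = \left(-5\right) 18 - \left(15 - 4\right) = -90 - 11 = -101$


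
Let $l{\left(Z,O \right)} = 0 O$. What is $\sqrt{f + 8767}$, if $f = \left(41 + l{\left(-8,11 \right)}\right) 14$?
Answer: $\sqrt{9341} \approx 96.649$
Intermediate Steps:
$l{\left(Z,O \right)} = 0$
$f = 574$ ($f = \left(41 + 0\right) 14 = 41 \cdot 14 = 574$)
$\sqrt{f + 8767} = \sqrt{574 + 8767} = \sqrt{9341}$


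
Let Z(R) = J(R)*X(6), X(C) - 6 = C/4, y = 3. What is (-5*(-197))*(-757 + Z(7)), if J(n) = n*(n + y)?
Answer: -228520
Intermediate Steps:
X(C) = 6 + C/4
J(n) = n*(3 + n) (J(n) = n*(n + 3) = n*(3 + n))
Z(R) = 15*R*(3 + R)/2 (Z(R) = (R*(3 + R))*(6 + (1/4)*6) = (R*(3 + R))*(6 + 3/2) = (R*(3 + R))*(15/2) = 15*R*(3 + R)/2)
(-5*(-197))*(-757 + Z(7)) = (-5*(-197))*(-757 + (15/2)*7*(3 + 7)) = 985*(-757 + (15/2)*7*10) = 985*(-757 + 525) = 985*(-232) = -228520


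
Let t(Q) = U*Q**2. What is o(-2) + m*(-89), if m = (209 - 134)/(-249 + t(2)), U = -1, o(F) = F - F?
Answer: 6675/253 ≈ 26.383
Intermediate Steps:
o(F) = 0
t(Q) = -Q**2
m = -75/253 (m = (209 - 134)/(-249 - 1*2**2) = 75/(-249 - 1*4) = 75/(-249 - 4) = 75/(-253) = 75*(-1/253) = -75/253 ≈ -0.29644)
o(-2) + m*(-89) = 0 - 75/253*(-89) = 0 + 6675/253 = 6675/253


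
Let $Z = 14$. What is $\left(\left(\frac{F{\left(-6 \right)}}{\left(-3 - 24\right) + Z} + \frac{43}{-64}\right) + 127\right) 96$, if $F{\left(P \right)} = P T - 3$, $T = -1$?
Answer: $\frac{314739}{26} \approx 12105.0$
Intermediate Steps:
$F{\left(P \right)} = -3 - P$ ($F{\left(P \right)} = P \left(-1\right) - 3 = - P - 3 = -3 - P$)
$\left(\left(\frac{F{\left(-6 \right)}}{\left(-3 - 24\right) + Z} + \frac{43}{-64}\right) + 127\right) 96 = \left(\left(\frac{-3 - -6}{\left(-3 - 24\right) + 14} + \frac{43}{-64}\right) + 127\right) 96 = \left(\left(\frac{-3 + 6}{-27 + 14} + 43 \left(- \frac{1}{64}\right)\right) + 127\right) 96 = \left(\left(\frac{3}{-13} - \frac{43}{64}\right) + 127\right) 96 = \left(\left(3 \left(- \frac{1}{13}\right) - \frac{43}{64}\right) + 127\right) 96 = \left(\left(- \frac{3}{13} - \frac{43}{64}\right) + 127\right) 96 = \left(- \frac{751}{832} + 127\right) 96 = \frac{104913}{832} \cdot 96 = \frac{314739}{26}$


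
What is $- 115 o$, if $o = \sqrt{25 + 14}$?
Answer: $- 115 \sqrt{39} \approx -718.17$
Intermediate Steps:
$o = \sqrt{39} \approx 6.245$
$- 115 o = - 115 \sqrt{39}$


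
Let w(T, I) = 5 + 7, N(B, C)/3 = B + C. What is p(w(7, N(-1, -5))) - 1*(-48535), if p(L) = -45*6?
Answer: 48265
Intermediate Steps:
N(B, C) = 3*B + 3*C (N(B, C) = 3*(B + C) = 3*B + 3*C)
w(T, I) = 12
p(L) = -270
p(w(7, N(-1, -5))) - 1*(-48535) = -270 - 1*(-48535) = -270 + 48535 = 48265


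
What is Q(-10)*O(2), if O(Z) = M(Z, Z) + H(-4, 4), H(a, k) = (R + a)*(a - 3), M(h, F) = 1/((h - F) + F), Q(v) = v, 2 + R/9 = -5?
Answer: -4695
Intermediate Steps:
R = -63 (R = -18 + 9*(-5) = -18 - 45 = -63)
M(h, F) = 1/h
H(a, k) = (-63 + a)*(-3 + a) (H(a, k) = (-63 + a)*(a - 3) = (-63 + a)*(-3 + a))
O(Z) = 469 + 1/Z (O(Z) = 1/Z + (189 + (-4)**2 - 66*(-4)) = 1/Z + (189 + 16 + 264) = 1/Z + 469 = 469 + 1/Z)
Q(-10)*O(2) = -10*(469 + 1/2) = -10*939/2 = -4695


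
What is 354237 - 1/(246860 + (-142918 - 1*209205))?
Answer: 37288049332/105263 ≈ 3.5424e+5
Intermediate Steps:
354237 - 1/(246860 + (-142918 - 1*209205)) = 354237 - 1/(246860 + (-142918 - 209205)) = 354237 - 1/(246860 - 352123) = 354237 - 1/(-105263) = 354237 - 1*(-1/105263) = 354237 + 1/105263 = 37288049332/105263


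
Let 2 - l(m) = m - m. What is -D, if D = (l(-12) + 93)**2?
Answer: -9025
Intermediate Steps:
l(m) = 2 (l(m) = 2 - (m - m) = 2 - 1*0 = 2 + 0 = 2)
D = 9025 (D = (2 + 93)**2 = 95**2 = 9025)
-D = -1*9025 = -9025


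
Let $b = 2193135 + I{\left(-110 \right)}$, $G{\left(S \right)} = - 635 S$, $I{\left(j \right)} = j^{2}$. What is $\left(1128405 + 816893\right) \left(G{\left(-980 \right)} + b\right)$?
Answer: $5500398180430$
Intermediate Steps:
$b = 2205235$ ($b = 2193135 + \left(-110\right)^{2} = 2193135 + 12100 = 2205235$)
$\left(1128405 + 816893\right) \left(G{\left(-980 \right)} + b\right) = \left(1128405 + 816893\right) \left(\left(-635\right) \left(-980\right) + 2205235\right) = 1945298 \left(622300 + 2205235\right) = 1945298 \cdot 2827535 = 5500398180430$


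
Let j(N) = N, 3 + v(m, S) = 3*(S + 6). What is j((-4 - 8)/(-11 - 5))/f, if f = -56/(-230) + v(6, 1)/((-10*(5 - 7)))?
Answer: 345/526 ≈ 0.65589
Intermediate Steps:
v(m, S) = 15 + 3*S (v(m, S) = -3 + 3*(S + 6) = -3 + 3*(6 + S) = -3 + (18 + 3*S) = 15 + 3*S)
f = 263/230 (f = -56/(-230) + (15 + 3*1)/((-10*(5 - 7))) = -56*(-1/230) + (15 + 3)/((-10*(-2))) = 28/115 + 18/20 = 28/115 + 18*(1/20) = 28/115 + 9/10 = 263/230 ≈ 1.1435)
j((-4 - 8)/(-11 - 5))/f = ((-4 - 8)/(-11 - 5))/(263/230) = -12/(-16)*(230/263) = -12*(-1/16)*(230/263) = (3/4)*(230/263) = 345/526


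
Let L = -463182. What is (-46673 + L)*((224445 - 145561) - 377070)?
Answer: 152031623030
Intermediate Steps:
(-46673 + L)*((224445 - 145561) - 377070) = (-46673 - 463182)*((224445 - 145561) - 377070) = -509855*(78884 - 377070) = -509855*(-298186) = 152031623030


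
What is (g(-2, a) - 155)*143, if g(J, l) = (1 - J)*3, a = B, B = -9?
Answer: -20878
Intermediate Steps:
a = -9
g(J, l) = 3 - 3*J
(g(-2, a) - 155)*143 = ((3 - 3*(-2)) - 155)*143 = ((3 + 6) - 155)*143 = (9 - 155)*143 = -146*143 = -20878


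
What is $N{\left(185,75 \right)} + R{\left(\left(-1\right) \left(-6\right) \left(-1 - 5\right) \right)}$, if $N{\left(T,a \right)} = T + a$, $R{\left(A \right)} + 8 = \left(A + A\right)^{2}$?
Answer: $5436$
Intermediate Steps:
$R{\left(A \right)} = -8 + 4 A^{2}$ ($R{\left(A \right)} = -8 + \left(A + A\right)^{2} = -8 + \left(2 A\right)^{2} = -8 + 4 A^{2}$)
$N{\left(185,75 \right)} + R{\left(\left(-1\right) \left(-6\right) \left(-1 - 5\right) \right)} = \left(185 + 75\right) - \left(8 - 4 \left(\left(-1\right) \left(-6\right) \left(-1 - 5\right)\right)^{2}\right) = 260 - \left(8 - 4 \left(6 \left(-6\right)\right)^{2}\right) = 260 - \left(8 - 4 \left(-36\right)^{2}\right) = 260 + \left(-8 + 4 \cdot 1296\right) = 260 + \left(-8 + 5184\right) = 260 + 5176 = 5436$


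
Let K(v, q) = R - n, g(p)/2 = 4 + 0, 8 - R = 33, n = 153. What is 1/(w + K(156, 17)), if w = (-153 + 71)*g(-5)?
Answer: -1/834 ≈ -0.0011990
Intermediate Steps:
R = -25 (R = 8 - 1*33 = 8 - 33 = -25)
g(p) = 8 (g(p) = 2*(4 + 0) = 2*4 = 8)
K(v, q) = -178 (K(v, q) = -25 - 1*153 = -25 - 153 = -178)
w = -656 (w = (-153 + 71)*8 = -82*8 = -656)
1/(w + K(156, 17)) = 1/(-656 - 178) = 1/(-834) = -1/834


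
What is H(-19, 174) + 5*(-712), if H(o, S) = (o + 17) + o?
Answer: -3581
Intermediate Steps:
H(o, S) = 17 + 2*o (H(o, S) = (17 + o) + o = 17 + 2*o)
H(-19, 174) + 5*(-712) = (17 + 2*(-19)) + 5*(-712) = (17 - 38) - 3560 = -21 - 3560 = -3581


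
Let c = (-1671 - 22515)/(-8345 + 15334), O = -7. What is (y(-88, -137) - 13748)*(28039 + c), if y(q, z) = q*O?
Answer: -88727211580/241 ≈ -3.6816e+8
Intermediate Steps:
y(q, z) = -7*q (y(q, z) = q*(-7) = -7*q)
c = -834/241 (c = -24186/6989 = -24186*1/6989 = -834/241 ≈ -3.4606)
(y(-88, -137) - 13748)*(28039 + c) = (-7*(-88) - 13748)*(28039 - 834/241) = (616 - 13748)*(6756565/241) = -13132*6756565/241 = -88727211580/241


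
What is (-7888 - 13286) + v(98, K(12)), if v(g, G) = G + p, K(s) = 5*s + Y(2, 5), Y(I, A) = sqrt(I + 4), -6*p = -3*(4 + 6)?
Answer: -21109 + sqrt(6) ≈ -21107.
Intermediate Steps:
p = 5 (p = -(-1)*(4 + 6)/2 = -(-1)*10/2 = -1/6*(-30) = 5)
Y(I, A) = sqrt(4 + I)
K(s) = sqrt(6) + 5*s (K(s) = 5*s + sqrt(4 + 2) = 5*s + sqrt(6) = sqrt(6) + 5*s)
v(g, G) = 5 + G (v(g, G) = G + 5 = 5 + G)
(-7888 - 13286) + v(98, K(12)) = (-7888 - 13286) + (5 + (sqrt(6) + 5*12)) = -21174 + (5 + (sqrt(6) + 60)) = -21174 + (5 + (60 + sqrt(6))) = -21174 + (65 + sqrt(6)) = -21109 + sqrt(6)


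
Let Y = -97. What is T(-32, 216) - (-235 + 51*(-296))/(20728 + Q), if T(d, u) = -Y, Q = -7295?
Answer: 1318332/13433 ≈ 98.141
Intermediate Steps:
T(d, u) = 97 (T(d, u) = -1*(-97) = 97)
T(-32, 216) - (-235 + 51*(-296))/(20728 + Q) = 97 - (-235 + 51*(-296))/(20728 - 7295) = 97 - (-235 - 15096)/13433 = 97 - (-15331)/13433 = 97 - 1*(-15331/13433) = 97 + 15331/13433 = 1318332/13433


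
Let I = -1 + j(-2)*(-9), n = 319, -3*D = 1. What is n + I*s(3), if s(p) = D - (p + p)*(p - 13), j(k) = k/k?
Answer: -833/3 ≈ -277.67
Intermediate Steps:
D = -⅓ (D = -⅓*1 = -⅓ ≈ -0.33333)
j(k) = 1
s(p) = -⅓ - 2*p*(-13 + p) (s(p) = -⅓ - (p + p)*(p - 13) = -⅓ - 2*p*(-13 + p))
I = -10 (I = -1 + 1*(-9) = -1 - 9 = -10)
n + I*s(3) = 319 - 10*(-⅓ - 2*3² + 26*3) = 319 - 10*(-⅓ - 2*9 + 78) = 319 - 10*(-⅓ - 18 + 78) = 319 - 10*179/3 = 319 - 1790/3 = -833/3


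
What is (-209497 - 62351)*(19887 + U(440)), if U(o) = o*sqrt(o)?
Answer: -5406241176 - 239226240*sqrt(110) ≈ -7.9153e+9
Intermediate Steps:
U(o) = o**(3/2)
(-209497 - 62351)*(19887 + U(440)) = (-209497 - 62351)*(19887 + 440**(3/2)) = -271848*(19887 + 880*sqrt(110)) = -5406241176 - 239226240*sqrt(110)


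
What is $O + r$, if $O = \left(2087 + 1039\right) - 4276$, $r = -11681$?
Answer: $-12831$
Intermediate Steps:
$O = -1150$ ($O = 3126 - 4276 = -1150$)
$O + r = -1150 - 11681 = -12831$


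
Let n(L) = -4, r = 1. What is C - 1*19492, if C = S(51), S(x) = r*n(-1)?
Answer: -19496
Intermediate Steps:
S(x) = -4 (S(x) = 1*(-4) = -4)
C = -4
C - 1*19492 = -4 - 1*19492 = -4 - 19492 = -19496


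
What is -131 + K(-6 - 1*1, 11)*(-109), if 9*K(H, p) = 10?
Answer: -2269/9 ≈ -252.11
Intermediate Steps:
K(H, p) = 10/9 (K(H, p) = (1/9)*10 = 10/9)
-131 + K(-6 - 1*1, 11)*(-109) = -131 + (10/9)*(-109) = -131 - 1090/9 = -2269/9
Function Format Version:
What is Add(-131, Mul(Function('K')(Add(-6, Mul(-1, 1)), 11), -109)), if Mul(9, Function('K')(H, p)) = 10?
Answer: Rational(-2269, 9) ≈ -252.11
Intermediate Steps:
Function('K')(H, p) = Rational(10, 9) (Function('K')(H, p) = Mul(Rational(1, 9), 10) = Rational(10, 9))
Add(-131, Mul(Function('K')(Add(-6, Mul(-1, 1)), 11), -109)) = Add(-131, Mul(Rational(10, 9), -109)) = Add(-131, Rational(-1090, 9)) = Rational(-2269, 9)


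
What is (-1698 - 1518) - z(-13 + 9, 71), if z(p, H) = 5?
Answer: -3221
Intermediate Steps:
(-1698 - 1518) - z(-13 + 9, 71) = (-1698 - 1518) - 1*5 = -3216 - 5 = -3221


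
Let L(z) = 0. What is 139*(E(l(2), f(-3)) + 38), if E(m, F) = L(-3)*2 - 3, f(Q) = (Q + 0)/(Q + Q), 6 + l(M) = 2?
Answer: 4865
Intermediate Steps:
l(M) = -4 (l(M) = -6 + 2 = -4)
f(Q) = ½ (f(Q) = Q/((2*Q)) = Q*(1/(2*Q)) = ½)
E(m, F) = -3 (E(m, F) = 0*2 - 3 = 0 - 3 = -3)
139*(E(l(2), f(-3)) + 38) = 139*(-3 + 38) = 139*35 = 4865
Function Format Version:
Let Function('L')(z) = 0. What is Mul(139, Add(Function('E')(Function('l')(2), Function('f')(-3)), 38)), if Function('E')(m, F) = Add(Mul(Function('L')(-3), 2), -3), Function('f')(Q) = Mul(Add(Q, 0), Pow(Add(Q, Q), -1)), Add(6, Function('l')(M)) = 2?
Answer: 4865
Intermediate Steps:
Function('l')(M) = -4 (Function('l')(M) = Add(-6, 2) = -4)
Function('f')(Q) = Rational(1, 2) (Function('f')(Q) = Mul(Q, Pow(Mul(2, Q), -1)) = Mul(Q, Mul(Rational(1, 2), Pow(Q, -1))) = Rational(1, 2))
Function('E')(m, F) = -3 (Function('E')(m, F) = Add(Mul(0, 2), -3) = Add(0, -3) = -3)
Mul(139, Add(Function('E')(Function('l')(2), Function('f')(-3)), 38)) = Mul(139, Add(-3, 38)) = Mul(139, 35) = 4865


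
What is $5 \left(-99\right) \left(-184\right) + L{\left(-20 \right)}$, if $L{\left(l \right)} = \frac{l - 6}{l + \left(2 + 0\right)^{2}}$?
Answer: $\frac{728653}{8} \approx 91082.0$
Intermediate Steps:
$L{\left(l \right)} = \frac{-6 + l}{4 + l}$ ($L{\left(l \right)} = \frac{-6 + l}{l + 2^{2}} = \frac{-6 + l}{l + 4} = \frac{-6 + l}{4 + l}$)
$5 \left(-99\right) \left(-184\right) + L{\left(-20 \right)} = 5 \left(-99\right) \left(-184\right) + \frac{-6 - 20}{4 - 20} = \left(-495\right) \left(-184\right) + \frac{1}{-16} \left(-26\right) = 91080 - - \frac{13}{8} = 91080 + \frac{13}{8} = \frac{728653}{8}$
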